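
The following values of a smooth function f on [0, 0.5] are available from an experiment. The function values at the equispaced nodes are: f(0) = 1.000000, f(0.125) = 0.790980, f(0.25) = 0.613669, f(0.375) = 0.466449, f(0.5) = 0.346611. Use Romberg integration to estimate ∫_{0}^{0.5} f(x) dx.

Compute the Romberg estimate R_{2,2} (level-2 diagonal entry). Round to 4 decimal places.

0.3168

R_{0,0} (trapezoid, 1 panel, h=0.5000): 0.336653
R_{1,0} (trapezoid, 2 panels, h=0.2500): 0.321744
R_{2,0} (trapezoid, 4 panels, h=0.1250): 0.318050
R_{1,1} = 0.321744 + (0.321744 − 0.336653)/3 = 0.316774
R_{2,1} = 0.318050 + (0.318050 − 0.321744)/3 = 0.316819
R_{2,2} = 0.316819 + (0.316819 − 0.316774)/15 = 0.316822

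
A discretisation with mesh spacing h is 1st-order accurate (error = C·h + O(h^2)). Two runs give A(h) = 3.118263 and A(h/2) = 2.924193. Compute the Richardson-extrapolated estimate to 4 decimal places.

The leading error scales as h; refining by a factor of 2 reduces it by 2^1 = 2.
Extrapolated value = (2·A(h/2) − A(h)) / (2 − 1)
= (2·2.924193 − 3.118263) / 1
= 2.730123 / 1 = 2.730123

2.7301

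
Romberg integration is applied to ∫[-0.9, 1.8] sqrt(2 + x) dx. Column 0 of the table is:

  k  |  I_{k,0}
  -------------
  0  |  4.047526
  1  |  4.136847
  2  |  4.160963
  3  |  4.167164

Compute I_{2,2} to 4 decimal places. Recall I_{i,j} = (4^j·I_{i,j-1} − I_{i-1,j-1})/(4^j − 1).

4.1692

I_{1,1} = 4.136847 + (4.136847 − 4.047526)/3 = 4.166621
I_{2,1} = 4.160963 + (4.160963 − 4.136847)/3 = 4.169002
I_{2,2} = 4.169002 + (4.169002 − 4.166621)/15 = 4.169161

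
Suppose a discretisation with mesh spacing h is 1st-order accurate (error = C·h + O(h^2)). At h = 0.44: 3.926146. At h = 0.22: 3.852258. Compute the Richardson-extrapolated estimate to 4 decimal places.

Extrapolated value = (2·A(h/2) − A(h)) / (2 − 1)
= (2·3.852258 − 3.926146) / 1
= 3.778370 / 1 = 3.778370

3.7784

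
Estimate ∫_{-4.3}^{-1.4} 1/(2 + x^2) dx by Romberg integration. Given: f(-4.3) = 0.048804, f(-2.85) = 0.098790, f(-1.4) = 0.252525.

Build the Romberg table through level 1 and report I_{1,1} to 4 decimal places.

I_{0,0} (trapezoid, 1 panel, h=2.9000): 0.436927
I_{1,0} (trapezoid, 2 panels, h=1.4500): 0.361709
I_{1,1} = 0.361709 + (0.361709 − 0.436927)/3 = 0.336636

0.3366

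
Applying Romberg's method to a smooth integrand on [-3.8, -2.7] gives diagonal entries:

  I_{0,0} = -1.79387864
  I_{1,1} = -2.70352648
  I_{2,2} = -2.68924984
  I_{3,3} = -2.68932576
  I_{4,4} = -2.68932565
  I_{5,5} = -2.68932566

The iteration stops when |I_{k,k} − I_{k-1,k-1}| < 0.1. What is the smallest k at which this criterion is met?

k = 2

|I_{1,1} − I_{0,0}| = 0.90964784 ≥ 0.1
|I_{2,2} − I_{1,1}| = 0.01427664 < 0.1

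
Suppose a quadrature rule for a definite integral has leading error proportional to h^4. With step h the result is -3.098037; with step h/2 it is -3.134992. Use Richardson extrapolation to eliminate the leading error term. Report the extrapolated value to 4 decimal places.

The leading error scales as h^4; refining by a factor of 2 reduces it by 2^4 = 16.
Extrapolated value = (16·A(h/2) − A(h)) / (16 − 1)
= (16·(-3.134992) − (-3.098037)) / 15
= -47.061835 / 15 = -3.137456

-3.1375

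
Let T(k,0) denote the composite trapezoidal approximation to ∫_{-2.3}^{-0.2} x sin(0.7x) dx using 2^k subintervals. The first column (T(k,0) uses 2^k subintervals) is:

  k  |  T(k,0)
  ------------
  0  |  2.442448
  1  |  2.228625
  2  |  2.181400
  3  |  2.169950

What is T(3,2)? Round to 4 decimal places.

2.1662

Richardson extrapolation on the trapezoidal column (denominator 4−1=3):
T(2,1) = 2.181400 + (2.181400 − 2.228625)/3 = 2.165658
T(3,1) = (4·2.169950 − 2.181400) / 3 = 2.166133
T(3,2) = (16·2.166133 − 2.165658) / 15 = 2.166165
(Column j=1 coincides with Simpson's rule on the same nodes.)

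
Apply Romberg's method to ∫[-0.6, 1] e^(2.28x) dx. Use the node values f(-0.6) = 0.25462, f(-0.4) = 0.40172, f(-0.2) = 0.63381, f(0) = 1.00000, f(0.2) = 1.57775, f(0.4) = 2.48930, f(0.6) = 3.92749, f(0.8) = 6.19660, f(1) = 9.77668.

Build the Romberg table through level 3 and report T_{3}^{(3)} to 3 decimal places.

4.176

T_{0}^{(0)} (trapezoid, 1 panel, h=1.6000): 8.02504
T_{1}^{(0)} (trapezoid, 2 panels, h=0.8000): 5.27472
T_{2}^{(0)} (trapezoid, 4 panels, h=0.4000): 4.46188
T_{3}^{(0)} (trapezoid, 8 panels, h=0.2000): 4.24846
T_{1}^{(1)} = 5.27472 + (5.27472 − 8.02504)/3 = 4.35795
T_{2}^{(1)} = 4.46188 + (4.46188 − 5.27472)/3 = 4.19093
T_{3}^{(1)} = 4.24846 + (4.24846 − 4.46188)/3 = 4.17732
T_{2}^{(2)} = 4.19093 + (4.19093 − 4.35795)/15 = 4.17980
T_{3}^{(2)} = 4.17732 + (4.17732 − 4.19093)/15 = 4.17641
T_{3}^{(3)} = 4.17641 + (4.17641 − 4.17980)/63 = 4.17636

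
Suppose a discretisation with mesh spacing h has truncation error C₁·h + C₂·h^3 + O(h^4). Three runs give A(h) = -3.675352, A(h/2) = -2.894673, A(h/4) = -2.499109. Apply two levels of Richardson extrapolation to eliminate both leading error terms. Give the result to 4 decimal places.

First eliminate the h term (factor 2^1 = 2):
  B₁ = (2·(-2.894673) − (-3.675352))/1 = -2.113994
  B₂ = (2·(-2.499109) − (-2.894673))/1 = -2.103545
Then eliminate the h^3 term (factor 2^3 = 8):
  (8·(-2.103545) − (-2.113994))/7 = -2.102052

-2.1021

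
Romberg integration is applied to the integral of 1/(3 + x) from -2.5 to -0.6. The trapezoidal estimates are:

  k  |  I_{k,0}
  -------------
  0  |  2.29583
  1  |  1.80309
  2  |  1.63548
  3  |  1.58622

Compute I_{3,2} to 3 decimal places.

1.569

I_{2,1} = (4·1.63548 − 1.80309) / 3 = 1.57961
I_{3,1} = 1.58622 + (1.58622 − 1.63548)/3 = 1.56980
I_{3,2} = 1.56980 + (1.56980 − 1.57961)/15 = 1.56915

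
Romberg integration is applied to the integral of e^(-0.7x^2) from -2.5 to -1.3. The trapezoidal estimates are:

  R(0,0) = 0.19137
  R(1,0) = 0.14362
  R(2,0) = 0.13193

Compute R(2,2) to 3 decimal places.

Richardson extrapolation on the trapezoidal column (denominator 4−1=3):
R(1,1) = (4·0.14362 − 0.19137) / 3 = 0.12770
R(2,1) = (4·0.13193 − 0.14362) / 3 = 0.12803
R(2,2) = 0.12803 + (0.12803 − 0.12770)/15 = 0.12805

0.128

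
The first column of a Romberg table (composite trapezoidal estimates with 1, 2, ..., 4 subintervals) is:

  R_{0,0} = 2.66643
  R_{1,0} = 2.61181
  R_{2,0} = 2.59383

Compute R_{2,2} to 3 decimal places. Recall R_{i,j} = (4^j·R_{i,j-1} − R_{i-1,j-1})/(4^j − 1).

Richardson extrapolation on the trapezoidal column (denominator 4−1=3):
R_{1,1} = 2.61181 + (2.61181 − 2.66643)/3 = 2.59360
R_{2,1} = 2.59383 + (2.59383 − 2.61181)/3 = 2.58784
R_{2,2} = 2.58784 + (2.58784 − 2.59360)/15 = 2.58746
(Column j=1 coincides with Simpson's rule on the same nodes.)

2.587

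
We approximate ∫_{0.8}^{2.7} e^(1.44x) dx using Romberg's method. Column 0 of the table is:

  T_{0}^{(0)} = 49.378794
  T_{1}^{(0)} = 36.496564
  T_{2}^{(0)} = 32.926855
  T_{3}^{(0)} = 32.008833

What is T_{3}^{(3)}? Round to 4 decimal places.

Richardson extrapolation on the trapezoidal column (denominator 4−1=3):
T_{1}^{(1)} = 36.496564 + (36.496564 − 49.378794)/3 = 32.202487
T_{2}^{(1)} = (4·32.926855 − 36.496564) / 3 = 31.736952
T_{3}^{(1)} = (4·32.008833 − 32.926855) / 3 = 31.702826
T_{2}^{(2)} = 31.736952 + (31.736952 − 32.202487)/15 = 31.705916
T_{3}^{(2)} = (16·31.702826 − 31.736952) / 15 = 31.700551
T_{3}^{(3)} = 31.700551 + (31.700551 − 31.705916)/63 = 31.700466

31.7005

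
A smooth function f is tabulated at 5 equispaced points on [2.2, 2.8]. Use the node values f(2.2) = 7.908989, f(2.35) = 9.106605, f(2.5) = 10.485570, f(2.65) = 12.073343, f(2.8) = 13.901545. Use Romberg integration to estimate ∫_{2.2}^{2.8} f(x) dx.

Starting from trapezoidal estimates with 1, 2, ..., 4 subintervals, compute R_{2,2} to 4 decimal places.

R_{0,0} (trapezoid, 1 panel, h=0.6000): 6.543160
R_{1,0} (trapezoid, 2 panels, h=0.3000): 6.417251
R_{2,0} (trapezoid, 4 panels, h=0.1500): 6.385618
R_{1,1} = 6.417251 + (6.417251 − 6.543160)/3 = 6.375281
R_{2,1} = 6.385618 + (6.385618 − 6.417251)/3 = 6.375074
R_{2,2} = 6.375074 + (6.375074 − 6.375281)/15 = 6.375060

6.3751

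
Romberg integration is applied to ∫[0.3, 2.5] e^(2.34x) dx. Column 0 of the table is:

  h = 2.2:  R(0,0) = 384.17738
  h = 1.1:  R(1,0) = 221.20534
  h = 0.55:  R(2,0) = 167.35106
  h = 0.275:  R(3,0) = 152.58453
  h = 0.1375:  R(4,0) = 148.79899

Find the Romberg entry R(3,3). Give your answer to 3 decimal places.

147.536

Richardson extrapolation on the trapezoidal column (denominator 4−1=3):
R(1,1) = (4·221.20534 − 384.17738) / 3 = 166.88133
R(2,1) = (4·167.35106 − 221.20534) / 3 = 149.39963
R(3,1) = (4·152.58453 − 167.35106) / 3 = 147.66235
R(2,2) = 149.39963 + (149.39963 − 166.88133)/15 = 148.23418
R(3,2) = (16·147.66235 − 149.39963) / 15 = 147.54653
R(3,3) = (64·147.54653 − 148.23418) / 63 = 147.53561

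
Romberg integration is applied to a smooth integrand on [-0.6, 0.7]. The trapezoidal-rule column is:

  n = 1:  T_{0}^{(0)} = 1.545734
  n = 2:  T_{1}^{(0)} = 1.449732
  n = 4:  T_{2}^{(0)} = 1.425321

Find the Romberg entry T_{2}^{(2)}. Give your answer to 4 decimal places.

1.4171

Richardson extrapolation on the trapezoidal column (denominator 4−1=3):
T_{1}^{(1)} = 1.449732 + (1.449732 − 1.545734)/3 = 1.417731
T_{2}^{(1)} = 1.425321 + (1.425321 − 1.449732)/3 = 1.417184
T_{2}^{(2)} = 1.417184 + (1.417184 − 1.417731)/15 = 1.417148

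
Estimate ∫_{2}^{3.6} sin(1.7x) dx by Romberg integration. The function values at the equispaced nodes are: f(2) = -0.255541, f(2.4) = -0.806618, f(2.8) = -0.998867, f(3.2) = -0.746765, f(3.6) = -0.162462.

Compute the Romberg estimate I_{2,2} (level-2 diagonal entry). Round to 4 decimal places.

-1.1488

I_{0,0} (trapezoid, 1 panel, h=1.6000): -0.334402
I_{1,0} (trapezoid, 2 panels, h=0.8000): -0.966295
I_{2,0} (trapezoid, 4 panels, h=0.4000): -1.104501
I_{1,1} = -0.966295 + (-0.966295 − (-0.334402))/3 = -1.176926
I_{2,1} = -1.104501 + (-1.104501 − (-0.966295))/3 = -1.150570
I_{2,2} = -1.150570 + (-1.150570 − (-1.176926))/15 = -1.148813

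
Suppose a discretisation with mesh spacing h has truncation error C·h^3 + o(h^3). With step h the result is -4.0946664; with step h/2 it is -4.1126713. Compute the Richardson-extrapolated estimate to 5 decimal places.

-4.11524

The leading error scales as h^3; refining by a factor of 2 reduces it by 2^3 = 8.
Extrapolated value = (8·A(h/2) − A(h)) / (8 − 1)
= (8·(-4.1126713) − (-4.0946664)) / 7
= -28.8067040 / 7 = -4.1152434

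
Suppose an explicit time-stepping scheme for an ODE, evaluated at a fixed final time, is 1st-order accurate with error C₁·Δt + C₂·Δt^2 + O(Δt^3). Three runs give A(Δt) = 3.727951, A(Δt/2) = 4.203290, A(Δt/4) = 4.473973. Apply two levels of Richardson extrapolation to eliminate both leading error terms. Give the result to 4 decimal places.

4.7667

First eliminate the Δt term (factor 2^1 = 2):
  B₁ = (2·4.203290 − 3.727951)/1 = 4.678629
  B₂ = (2·4.473973 − 4.203290)/1 = 4.744656
Then eliminate the Δt^2 term (factor 2^2 = 4):
  (4·4.744656 − 4.678629)/3 = 4.766665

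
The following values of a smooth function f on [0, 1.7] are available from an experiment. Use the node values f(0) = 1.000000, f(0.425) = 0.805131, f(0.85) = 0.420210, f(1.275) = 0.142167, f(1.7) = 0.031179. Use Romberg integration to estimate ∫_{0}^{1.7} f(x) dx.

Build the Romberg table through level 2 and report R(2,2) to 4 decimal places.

R(0,0) (trapezoid, 1 panel, h=1.7000): 0.876502
R(1,0) (trapezoid, 2 panels, h=0.8500): 0.795430
R(2,0) (trapezoid, 4 panels, h=0.4250): 0.800316
R(1,1) = 0.795430 + (0.795430 − 0.876502)/3 = 0.768406
R(2,1) = 0.800316 + (0.800316 − 0.795430)/3 = 0.801945
R(2,2) = 0.801945 + (0.801945 − 0.768406)/15 = 0.804181

0.8042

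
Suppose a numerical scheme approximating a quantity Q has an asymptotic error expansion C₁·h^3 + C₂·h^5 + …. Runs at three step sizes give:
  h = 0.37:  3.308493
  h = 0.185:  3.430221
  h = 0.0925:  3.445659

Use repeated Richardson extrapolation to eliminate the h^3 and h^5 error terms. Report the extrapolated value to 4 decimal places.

First eliminate the h^3 term (factor 2^3 = 8):
  B₁ = (8·3.430221 − 3.308493)/7 = 3.447611
  B₂ = (8·3.445659 − 3.430221)/7 = 3.447864
Then eliminate the h^5 term (factor 2^5 = 32):
  (32·3.447864 − 3.447611)/31 = 3.447872

3.4479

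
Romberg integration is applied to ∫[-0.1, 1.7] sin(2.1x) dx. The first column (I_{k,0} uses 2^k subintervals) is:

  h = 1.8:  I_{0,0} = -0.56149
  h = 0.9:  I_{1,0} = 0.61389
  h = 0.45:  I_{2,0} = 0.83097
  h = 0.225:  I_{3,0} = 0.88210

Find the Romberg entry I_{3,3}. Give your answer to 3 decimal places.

I_{1,1} = 0.61389 + (0.61389 − (-0.56149))/3 = 1.00568
I_{2,1} = (4·0.83097 − 0.61389) / 3 = 0.90333
I_{3,1} = 0.88210 + (0.88210 − 0.83097)/3 = 0.89914
I_{2,2} = 0.90333 + (0.90333 − 1.00568)/15 = 0.89651
I_{3,2} = (16·0.89914 − 0.90333) / 15 = 0.89886
I_{3,3} = (64·0.89886 − 0.89651) / 63 = 0.89890

0.899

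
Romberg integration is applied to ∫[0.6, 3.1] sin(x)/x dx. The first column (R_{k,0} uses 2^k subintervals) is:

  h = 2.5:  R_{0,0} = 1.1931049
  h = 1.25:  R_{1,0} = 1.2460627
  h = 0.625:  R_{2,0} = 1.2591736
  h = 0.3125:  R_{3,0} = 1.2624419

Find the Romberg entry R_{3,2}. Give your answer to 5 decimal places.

1.26353

R_{2,1} = (4·1.2591736 − 1.2460627) / 3 = 1.2635439
R_{3,1} = 1.2624419 + (1.2624419 − 1.2591736)/3 = 1.2635313
R_{3,2} = (16·1.2635313 − 1.2635439) / 15 = 1.2635305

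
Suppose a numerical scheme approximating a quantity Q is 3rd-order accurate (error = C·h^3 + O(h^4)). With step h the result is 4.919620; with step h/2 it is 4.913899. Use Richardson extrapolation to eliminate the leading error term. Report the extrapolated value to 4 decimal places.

4.9131

Extrapolated value = (8·A(h/2) − A(h)) / (8 − 1)
= (8·4.913899 − 4.919620) / 7
= 34.391572 / 7 = 4.913082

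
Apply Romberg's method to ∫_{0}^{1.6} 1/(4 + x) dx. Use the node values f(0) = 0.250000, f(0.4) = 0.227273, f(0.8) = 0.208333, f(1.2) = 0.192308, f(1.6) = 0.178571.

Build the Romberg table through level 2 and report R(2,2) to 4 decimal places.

0.3365

R(0,0) (trapezoid, 1 panel, h=1.6000): 0.342857
R(1,0) (trapezoid, 2 panels, h=0.8000): 0.338095
R(2,0) (trapezoid, 4 panels, h=0.4000): 0.336880
R(1,1) = 0.338095 + (0.338095 − 0.342857)/3 = 0.336508
R(2,1) = 0.336880 + (0.336880 − 0.338095)/3 = 0.336475
R(2,2) = 0.336475 + (0.336475 − 0.336508)/15 = 0.336473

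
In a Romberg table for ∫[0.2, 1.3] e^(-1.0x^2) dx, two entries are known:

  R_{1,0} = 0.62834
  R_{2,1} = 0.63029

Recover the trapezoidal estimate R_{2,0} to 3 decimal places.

From R_{2,1} = (4·R_{2,0} − R_{1,0})/3, solve for R_{2,0}:
4·R_{2,0} = 3·0.63029 + 0.62834 = 2.51921
R_{2,0} = 0.62980

0.630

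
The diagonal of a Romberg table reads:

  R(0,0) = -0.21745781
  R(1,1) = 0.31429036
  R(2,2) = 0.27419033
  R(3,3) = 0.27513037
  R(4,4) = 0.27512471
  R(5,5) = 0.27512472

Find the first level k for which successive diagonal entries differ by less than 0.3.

k = 2

|R(1,1) − R(0,0)| = 0.53174817 ≥ 0.3
|R(2,2) − R(1,1)| = 0.04010003 < 0.3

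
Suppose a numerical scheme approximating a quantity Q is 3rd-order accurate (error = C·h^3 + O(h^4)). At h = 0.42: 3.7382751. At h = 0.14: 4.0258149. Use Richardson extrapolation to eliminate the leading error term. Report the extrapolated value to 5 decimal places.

4.03687

The leading error scales as h^3; refining by a factor of 3 reduces it by 3^3 = 27.
Extrapolated value = (27·A(h/3) − A(h)) / (27 − 1)
= (27·4.0258149 − 3.7382751) / 26
= 104.9587272 / 26 = 4.0368741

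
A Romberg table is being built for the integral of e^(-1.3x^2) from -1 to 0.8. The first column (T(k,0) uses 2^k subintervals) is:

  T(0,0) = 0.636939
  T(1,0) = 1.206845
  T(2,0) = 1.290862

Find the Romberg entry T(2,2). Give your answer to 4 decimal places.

1.3137

T(1,1) = (4·1.206845 − 0.636939) / 3 = 1.396814
T(2,1) = (4·1.290862 − 1.206845) / 3 = 1.318868
T(2,2) = (16·1.318868 − 1.396814) / 15 = 1.313672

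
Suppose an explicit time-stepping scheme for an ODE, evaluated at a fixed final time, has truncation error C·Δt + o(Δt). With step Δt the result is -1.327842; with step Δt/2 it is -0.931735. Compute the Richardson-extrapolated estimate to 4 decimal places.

Extrapolated value = (2·A(Δt/2) − A(Δt)) / (2 − 1)
= (2·(-0.931735) − (-1.327842)) / 1
= -0.535628 / 1 = -0.535628

-0.5356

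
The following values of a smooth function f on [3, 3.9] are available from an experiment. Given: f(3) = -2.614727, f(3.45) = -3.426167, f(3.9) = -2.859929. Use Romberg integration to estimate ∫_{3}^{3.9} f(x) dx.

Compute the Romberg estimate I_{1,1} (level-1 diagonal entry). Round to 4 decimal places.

I_{0,0} (trapezoid, 1 panel, h=0.9000): -2.463595
I_{1,0} (trapezoid, 2 panels, h=0.4500): -2.773573
I_{1,1} = -2.773573 + (-2.773573 − (-2.463595))/3 = -2.876899

-2.8769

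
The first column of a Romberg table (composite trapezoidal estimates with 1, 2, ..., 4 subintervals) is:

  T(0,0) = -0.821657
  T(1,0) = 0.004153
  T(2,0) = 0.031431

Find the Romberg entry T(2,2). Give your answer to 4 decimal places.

0.0246

Richardson extrapolation on the trapezoidal column (denominator 4−1=3):
T(1,1) = 0.004153 + (0.004153 − (-0.821657))/3 = 0.279423
T(2,1) = (4·0.031431 − 0.004153) / 3 = 0.040524
T(2,2) = (16·0.040524 − 0.279423) / 15 = 0.024597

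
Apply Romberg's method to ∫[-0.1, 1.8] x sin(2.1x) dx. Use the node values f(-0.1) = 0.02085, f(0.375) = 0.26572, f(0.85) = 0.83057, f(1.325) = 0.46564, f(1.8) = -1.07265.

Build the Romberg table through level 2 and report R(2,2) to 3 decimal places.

R(0,0) (trapezoid, 1 panel, h=1.9000): -0.99921
R(1,0) (trapezoid, 2 panels, h=0.9500): 0.28944
R(2,0) (trapezoid, 4 panels, h=0.4750): 0.49211
R(1,1) = 0.28944 + (0.28944 − (-0.99921))/3 = 0.71899
R(2,1) = 0.49211 + (0.49211 − 0.28944)/3 = 0.55967
R(2,2) = 0.55967 + (0.55967 − 0.71899)/15 = 0.54905

0.549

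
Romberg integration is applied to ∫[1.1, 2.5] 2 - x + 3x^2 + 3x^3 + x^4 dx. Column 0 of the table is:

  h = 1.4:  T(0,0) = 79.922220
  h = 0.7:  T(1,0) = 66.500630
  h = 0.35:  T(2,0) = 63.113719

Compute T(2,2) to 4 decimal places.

61.9819

T(1,1) = (4·66.500630 − 79.922220) / 3 = 62.026767
T(2,1) = 63.113719 + (63.113719 − 66.500630)/3 = 61.984749
T(2,2) = 61.984749 + (61.984749 − 62.026767)/15 = 61.981948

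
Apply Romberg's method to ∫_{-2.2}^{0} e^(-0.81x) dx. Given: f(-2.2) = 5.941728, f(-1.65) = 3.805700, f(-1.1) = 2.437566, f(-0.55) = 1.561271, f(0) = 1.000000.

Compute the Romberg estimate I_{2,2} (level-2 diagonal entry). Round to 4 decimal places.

6.1010

I_{0,0} (trapezoid, 1 panel, h=2.2000): 7.635901
I_{1,0} (trapezoid, 2 panels, h=1.1000): 6.499273
I_{2,0} (trapezoid, 4 panels, h=0.5500): 6.201471
I_{1,1} = 6.499273 + (6.499273 − 7.635901)/3 = 6.120397
I_{2,1} = 6.201471 + (6.201471 − 6.499273)/3 = 6.102204
I_{2,2} = 6.102204 + (6.102204 − 6.120397)/15 = 6.100991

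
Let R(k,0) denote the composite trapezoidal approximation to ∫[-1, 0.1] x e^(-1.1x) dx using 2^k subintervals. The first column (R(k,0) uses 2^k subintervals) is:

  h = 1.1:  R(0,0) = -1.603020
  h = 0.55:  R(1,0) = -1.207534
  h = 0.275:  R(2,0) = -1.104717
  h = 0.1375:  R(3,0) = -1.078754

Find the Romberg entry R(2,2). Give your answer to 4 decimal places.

-1.0701

R(1,1) = -1.207534 + (-1.207534 − (-1.603020))/3 = -1.075705
R(2,1) = (4·(-1.104717) − (-1.207534)) / 3 = -1.070445
R(2,2) = -1.070445 + (-1.070445 − (-1.075705))/15 = -1.070094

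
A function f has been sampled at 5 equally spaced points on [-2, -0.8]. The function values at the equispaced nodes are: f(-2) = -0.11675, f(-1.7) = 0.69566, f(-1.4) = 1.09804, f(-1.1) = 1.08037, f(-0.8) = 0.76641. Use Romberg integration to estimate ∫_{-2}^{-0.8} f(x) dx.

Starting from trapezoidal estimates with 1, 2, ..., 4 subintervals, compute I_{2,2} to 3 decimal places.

0.994

I_{0,0} (trapezoid, 1 panel, h=1.2000): 0.38980
I_{1,0} (trapezoid, 2 panels, h=0.6000): 0.85372
I_{2,0} (trapezoid, 4 panels, h=0.3000): 0.95967
I_{1,1} = 0.85372 + (0.85372 − 0.38980)/3 = 1.00836
I_{2,1} = 0.95967 + (0.95967 − 0.85372)/3 = 0.99499
I_{2,2} = 0.99499 + (0.99499 − 1.00836)/15 = 0.99410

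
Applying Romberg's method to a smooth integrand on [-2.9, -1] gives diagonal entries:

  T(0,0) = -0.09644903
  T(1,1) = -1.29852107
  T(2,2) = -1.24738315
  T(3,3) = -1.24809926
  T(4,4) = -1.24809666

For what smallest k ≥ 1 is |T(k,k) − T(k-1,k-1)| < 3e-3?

|T(1,1) − T(0,0)| = 1.20207204 ≥ 3e-3
|T(2,2) − T(1,1)| = 0.05113792 ≥ 3e-3
|T(3,3) − T(2,2)| = 0.00071611 < 3e-3

k = 3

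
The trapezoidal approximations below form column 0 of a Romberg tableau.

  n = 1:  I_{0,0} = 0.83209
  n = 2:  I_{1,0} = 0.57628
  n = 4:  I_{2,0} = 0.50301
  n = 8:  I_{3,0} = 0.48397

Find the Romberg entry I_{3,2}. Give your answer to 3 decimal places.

0.478

Richardson extrapolation on the trapezoidal column (denominator 4−1=3):
I_{2,1} = (4·0.50301 − 0.57628) / 3 = 0.47859
I_{3,1} = (4·0.48397 − 0.50301) / 3 = 0.47762
I_{3,2} = (16·0.47762 − 0.47859) / 15 = 0.47756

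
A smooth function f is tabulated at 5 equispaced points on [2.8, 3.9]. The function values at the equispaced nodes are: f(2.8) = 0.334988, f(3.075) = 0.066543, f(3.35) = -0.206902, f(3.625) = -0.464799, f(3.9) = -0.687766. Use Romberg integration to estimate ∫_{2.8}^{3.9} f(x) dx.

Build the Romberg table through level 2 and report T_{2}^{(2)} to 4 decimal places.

-0.2163

T_{0}^{(0)} (trapezoid, 1 panel, h=1.1000): -0.194028
T_{1}^{(0)} (trapezoid, 2 panels, h=0.5500): -0.210810
T_{2}^{(0)} (trapezoid, 4 panels, h=0.2750): -0.214925
T_{1}^{(1)} = -0.210810 + (-0.210810 − (-0.194028))/3 = -0.216404
T_{2}^{(1)} = -0.214925 + (-0.214925 − (-0.210810))/3 = -0.216297
T_{2}^{(2)} = -0.216297 + (-0.216297 − (-0.216404))/15 = -0.216290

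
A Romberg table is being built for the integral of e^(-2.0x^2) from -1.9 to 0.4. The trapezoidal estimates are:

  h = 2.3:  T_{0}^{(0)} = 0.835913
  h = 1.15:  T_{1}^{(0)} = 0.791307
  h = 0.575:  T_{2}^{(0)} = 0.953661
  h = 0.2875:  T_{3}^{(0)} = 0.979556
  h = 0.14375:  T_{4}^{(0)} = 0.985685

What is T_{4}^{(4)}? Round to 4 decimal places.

0.9877

Richardson extrapolation on the trapezoidal column (denominator 4−1=3):
T_{1}^{(1)} = 0.791307 + (0.791307 − 0.835913)/3 = 0.776438
T_{2}^{(1)} = 0.953661 + (0.953661 − 0.791307)/3 = 1.007779
T_{3}^{(1)} = 0.979556 + (0.979556 − 0.953661)/3 = 0.988188
T_{4}^{(1)} = (4·0.985685 − 0.979556) / 3 = 0.987728
T_{2}^{(2)} = (16·1.007779 − 0.776438) / 15 = 1.023202
T_{3}^{(2)} = (16·0.988188 − 1.007779) / 15 = 0.986882
T_{4}^{(2)} = (16·0.987728 − 0.988188) / 15 = 0.987697
T_{3}^{(3)} = 0.986882 + (0.986882 − 1.023202)/63 = 0.986305
T_{4}^{(3)} = (64·0.987697 − 0.986882) / 63 = 0.987710
T_{4}^{(4)} = 0.987710 + (0.987710 − 0.986305)/255 = 0.987716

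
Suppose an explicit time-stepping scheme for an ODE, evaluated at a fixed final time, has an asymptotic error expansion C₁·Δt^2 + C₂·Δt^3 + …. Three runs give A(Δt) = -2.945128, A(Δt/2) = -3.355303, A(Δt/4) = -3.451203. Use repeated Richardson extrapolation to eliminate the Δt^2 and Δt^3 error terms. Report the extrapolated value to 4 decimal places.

-3.4819

First eliminate the Δt^2 term (factor 2^2 = 4):
  B₁ = (4·(-3.355303) − (-2.945128))/3 = -3.492028
  B₂ = (4·(-3.451203) − (-3.355303))/3 = -3.483170
Then eliminate the Δt^3 term (factor 2^3 = 8):
  (8·(-3.483170) − (-3.492028))/7 = -3.481905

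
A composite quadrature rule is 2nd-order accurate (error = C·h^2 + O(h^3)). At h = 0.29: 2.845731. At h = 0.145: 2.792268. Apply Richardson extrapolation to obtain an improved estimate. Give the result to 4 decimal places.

The leading error scales as h^2; refining by a factor of 2 reduces it by 2^2 = 4.
Extrapolated value = (4·A(h/2) − A(h)) / (4 − 1)
= (4·2.792268 − 2.845731) / 3
= 8.323341 / 3 = 2.774447

2.7744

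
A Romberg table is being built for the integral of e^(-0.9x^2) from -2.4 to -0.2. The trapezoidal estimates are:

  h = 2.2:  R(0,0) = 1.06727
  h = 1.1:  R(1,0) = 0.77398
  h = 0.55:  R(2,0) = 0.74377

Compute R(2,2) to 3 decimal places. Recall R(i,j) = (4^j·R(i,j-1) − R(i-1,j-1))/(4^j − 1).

0.738

Richardson extrapolation on the trapezoidal column (denominator 4−1=3):
R(1,1) = (4·0.77398 − 1.06727) / 3 = 0.67622
R(2,1) = 0.74377 + (0.74377 − 0.77398)/3 = 0.73370
R(2,2) = (16·0.73370 − 0.67622) / 15 = 0.73753
(Column j=1 coincides with Simpson's rule on the same nodes.)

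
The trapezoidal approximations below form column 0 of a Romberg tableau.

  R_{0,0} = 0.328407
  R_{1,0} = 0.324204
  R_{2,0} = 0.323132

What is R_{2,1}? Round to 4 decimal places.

0.3228

Richardson extrapolation on the trapezoidal column (denominator 4−1=3):
R_{2,1} = (4·0.323132 − 0.324204) / 3 = 0.322775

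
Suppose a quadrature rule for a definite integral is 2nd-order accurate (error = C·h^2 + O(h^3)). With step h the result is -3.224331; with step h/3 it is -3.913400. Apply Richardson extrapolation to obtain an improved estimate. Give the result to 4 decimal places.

-3.9995

Extrapolated value = (9·A(h/3) − A(h)) / (9 − 1)
= (9·(-3.913400) − (-3.224331)) / 8
= -31.996269 / 8 = -3.999534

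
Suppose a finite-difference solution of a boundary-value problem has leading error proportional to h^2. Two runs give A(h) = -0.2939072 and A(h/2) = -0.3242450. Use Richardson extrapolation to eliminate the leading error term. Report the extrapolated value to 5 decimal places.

-0.33436

The leading error scales as h^2; refining by a factor of 2 reduces it by 2^2 = 4.
Extrapolated value = (4·A(h/2) − A(h)) / (4 − 1)
= (4·(-0.3242450) − (-0.2939072)) / 3
= -1.0030728 / 3 = -0.3343576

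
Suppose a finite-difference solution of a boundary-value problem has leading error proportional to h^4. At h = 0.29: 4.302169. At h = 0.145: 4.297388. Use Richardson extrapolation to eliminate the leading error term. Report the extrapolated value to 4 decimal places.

4.2971

Extrapolated value = (16·A(h/2) − A(h)) / (16 − 1)
= (16·4.297388 − 4.302169) / 15
= 64.456039 / 15 = 4.297069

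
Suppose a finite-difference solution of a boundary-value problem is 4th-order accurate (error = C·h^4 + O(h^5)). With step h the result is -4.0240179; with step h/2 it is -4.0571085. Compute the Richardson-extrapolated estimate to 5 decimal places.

The leading error scales as h^4; refining by a factor of 2 reduces it by 2^4 = 16.
Extrapolated value = (16·A(h/2) − A(h)) / (16 − 1)
= (16·(-4.0571085) − (-4.0240179)) / 15
= -60.8897181 / 15 = -4.0593145

-4.05931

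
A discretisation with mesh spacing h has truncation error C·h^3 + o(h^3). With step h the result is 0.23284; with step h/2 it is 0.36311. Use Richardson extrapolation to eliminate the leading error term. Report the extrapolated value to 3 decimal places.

0.382

Extrapolated value = (8·A(h/2) − A(h)) / (8 − 1)
= (8·0.36311 − 0.23284) / 7
= 2.67204 / 7 = 0.38172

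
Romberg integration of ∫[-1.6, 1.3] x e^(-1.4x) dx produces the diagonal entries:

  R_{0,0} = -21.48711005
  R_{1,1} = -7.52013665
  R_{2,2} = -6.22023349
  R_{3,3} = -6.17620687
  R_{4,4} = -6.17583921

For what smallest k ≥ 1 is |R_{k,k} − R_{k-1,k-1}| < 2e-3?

k = 4

|R_{1,1} − R_{0,0}| = 13.96697340 ≥ 2e-3
|R_{2,2} − R_{1,1}| = 1.29990316 ≥ 2e-3
|R_{3,3} − R_{2,2}| = 0.04402662 ≥ 2e-3
|R_{4,4} − R_{3,3}| = 0.00036766 < 2e-3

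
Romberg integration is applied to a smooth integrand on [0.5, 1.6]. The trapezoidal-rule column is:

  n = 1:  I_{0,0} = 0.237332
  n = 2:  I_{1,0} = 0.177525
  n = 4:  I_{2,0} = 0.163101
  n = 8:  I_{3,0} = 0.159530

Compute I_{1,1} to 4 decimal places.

0.1576

Richardson extrapolation on the trapezoidal column (denominator 4−1=3):
I_{1,1} = (4·0.177525 − 0.237332) / 3 = 0.157589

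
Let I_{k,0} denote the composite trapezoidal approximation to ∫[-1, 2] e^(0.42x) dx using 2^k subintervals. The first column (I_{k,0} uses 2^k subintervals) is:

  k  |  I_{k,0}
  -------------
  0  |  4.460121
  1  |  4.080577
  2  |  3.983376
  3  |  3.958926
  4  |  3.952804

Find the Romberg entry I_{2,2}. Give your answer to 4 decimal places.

3.9508

Richardson extrapolation on the trapezoidal column (denominator 4−1=3):
I_{1,1} = (4·4.080577 − 4.460121) / 3 = 3.954062
I_{2,1} = (4·3.983376 − 4.080577) / 3 = 3.950976
I_{2,2} = (16·3.950976 − 3.954062) / 15 = 3.950770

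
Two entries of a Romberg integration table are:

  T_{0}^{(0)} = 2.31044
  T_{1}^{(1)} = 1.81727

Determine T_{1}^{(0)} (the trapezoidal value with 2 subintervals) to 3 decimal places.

From T_{1}^{(1)} = (4·T_{1}^{(0)} − T_{0}^{(0)})/3, solve for T_{1}^{(0)}:
4·T_{1}^{(0)} = 3·1.81727 + 2.31044 = 7.76225
T_{1}^{(0)} = 1.94056

1.941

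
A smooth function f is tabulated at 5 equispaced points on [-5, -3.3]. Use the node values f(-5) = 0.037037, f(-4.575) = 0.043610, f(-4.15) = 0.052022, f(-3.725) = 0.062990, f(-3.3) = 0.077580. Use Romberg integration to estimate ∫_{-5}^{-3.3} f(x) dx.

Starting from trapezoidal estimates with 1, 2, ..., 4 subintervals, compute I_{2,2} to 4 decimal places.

I_{0,0} (trapezoid, 1 panel, h=1.7000): 0.097424
I_{1,0} (trapezoid, 2 panels, h=0.8500): 0.092931
I_{2,0} (trapezoid, 4 panels, h=0.4250): 0.091770
I_{1,1} = 0.092931 + (0.092931 − 0.097424)/3 = 0.091433
I_{2,1} = 0.091770 + (0.091770 − 0.092931)/3 = 0.091383
I_{2,2} = 0.091383 + (0.091383 − 0.091433)/15 = 0.091380

0.0914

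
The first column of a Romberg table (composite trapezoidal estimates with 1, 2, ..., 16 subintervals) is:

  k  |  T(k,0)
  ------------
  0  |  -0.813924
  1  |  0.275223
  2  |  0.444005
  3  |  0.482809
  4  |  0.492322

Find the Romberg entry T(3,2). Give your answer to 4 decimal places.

Richardson extrapolation on the trapezoidal column (denominator 4−1=3):
T(2,1) = (4·0.444005 − 0.275223) / 3 = 0.500266
T(3,1) = (4·0.482809 − 0.444005) / 3 = 0.495744
T(3,2) = (16·0.495744 − 0.500266) / 15 = 0.495443
(Column j=1 coincides with Simpson's rule on the same nodes.)

0.4954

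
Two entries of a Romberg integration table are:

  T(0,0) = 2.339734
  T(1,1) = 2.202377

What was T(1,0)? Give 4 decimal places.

From T(1,1) = (4·T(1,0) − T(0,0))/3, solve for T(1,0):
4·T(1,0) = 3·2.202377 + 2.339734 = 8.946865
T(1,0) = 2.236716

2.2367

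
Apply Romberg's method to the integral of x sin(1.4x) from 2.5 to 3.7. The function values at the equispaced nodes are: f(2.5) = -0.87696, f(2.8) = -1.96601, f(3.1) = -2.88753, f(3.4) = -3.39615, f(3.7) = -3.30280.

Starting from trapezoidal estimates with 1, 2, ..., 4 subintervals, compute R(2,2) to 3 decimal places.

R(0,0) (trapezoid, 1 panel, h=1.2000): -2.50786
R(1,0) (trapezoid, 2 panels, h=0.6000): -2.98645
R(2,0) (trapezoid, 4 panels, h=0.3000): -3.10187
R(1,1) = -2.98645 + (-2.98645 − (-2.50786))/3 = -3.14598
R(2,1) = -3.10187 + (-3.10187 − (-2.98645))/3 = -3.14034
R(2,2) = -3.14034 + (-3.14034 − (-3.14598))/15 = -3.13996

-3.140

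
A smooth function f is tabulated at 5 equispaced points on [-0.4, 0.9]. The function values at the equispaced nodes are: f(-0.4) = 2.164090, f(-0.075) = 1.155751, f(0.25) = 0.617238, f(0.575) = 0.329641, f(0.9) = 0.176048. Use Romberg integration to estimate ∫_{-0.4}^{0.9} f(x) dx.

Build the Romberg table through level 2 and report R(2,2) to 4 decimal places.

R(0,0) (trapezoid, 1 panel, h=1.3000): 1.521090
R(1,0) (trapezoid, 2 panels, h=0.6500): 1.161750
R(2,0) (trapezoid, 4 panels, h=0.3250): 1.063627
R(1,1) = 1.161750 + (1.161750 − 1.521090)/3 = 1.041970
R(2,1) = 1.063627 + (1.063627 − 1.161750)/3 = 1.030919
R(2,2) = 1.030919 + (1.030919 − 1.041970)/15 = 1.030182

1.0302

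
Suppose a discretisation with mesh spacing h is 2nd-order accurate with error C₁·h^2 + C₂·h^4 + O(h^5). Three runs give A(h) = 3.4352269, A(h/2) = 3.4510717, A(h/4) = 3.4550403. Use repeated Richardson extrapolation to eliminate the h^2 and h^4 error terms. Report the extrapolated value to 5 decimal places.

3.45636

First eliminate the h^2 term (factor 2^2 = 4):
  B₁ = (4·3.4510717 − 3.4352269)/3 = 3.4563533
  B₂ = (4·3.4550403 − 3.4510717)/3 = 3.4563632
Then eliminate the h^4 term (factor 2^4 = 16):
  (16·3.4563632 − 3.4563533)/15 = 3.4563639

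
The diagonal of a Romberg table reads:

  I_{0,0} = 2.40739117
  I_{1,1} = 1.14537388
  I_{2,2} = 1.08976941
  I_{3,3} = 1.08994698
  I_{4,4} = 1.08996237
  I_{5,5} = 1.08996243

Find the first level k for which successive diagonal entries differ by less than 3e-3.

k = 3

|I_{1,1} − I_{0,0}| = 1.26201729 ≥ 3e-3
|I_{2,2} − I_{1,1}| = 0.05560447 ≥ 3e-3
|I_{3,3} − I_{2,2}| = 0.00017757 < 3e-3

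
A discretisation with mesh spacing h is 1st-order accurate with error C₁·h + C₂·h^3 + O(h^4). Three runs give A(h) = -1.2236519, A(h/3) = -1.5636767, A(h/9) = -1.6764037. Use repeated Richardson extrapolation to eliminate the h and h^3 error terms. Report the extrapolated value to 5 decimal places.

-1.73273

First eliminate the h term (factor 3^1 = 3):
  B₁ = (3·(-1.5636767) − (-1.2236519))/2 = -1.7336891
  B₂ = (3·(-1.6764037) − (-1.5636767))/2 = -1.7327672
Then eliminate the h^3 term (factor 3^3 = 27):
  (27·(-1.7327672) − (-1.7336891))/26 = -1.7327317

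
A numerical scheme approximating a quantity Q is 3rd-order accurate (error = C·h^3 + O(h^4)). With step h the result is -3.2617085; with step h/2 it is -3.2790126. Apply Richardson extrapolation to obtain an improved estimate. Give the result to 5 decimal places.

Extrapolated value = (8·A(h/2) − A(h)) / (8 − 1)
= (8·(-3.2790126) − (-3.2617085)) / 7
= -22.9703923 / 7 = -3.2814846

-3.28148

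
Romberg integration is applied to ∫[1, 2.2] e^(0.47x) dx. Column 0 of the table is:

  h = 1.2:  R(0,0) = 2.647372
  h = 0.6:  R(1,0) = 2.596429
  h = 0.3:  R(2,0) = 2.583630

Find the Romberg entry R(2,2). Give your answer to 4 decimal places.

2.5794

Richardson extrapolation on the trapezoidal column (denominator 4−1=3):
R(1,1) = (4·2.596429 − 2.647372) / 3 = 2.579448
R(2,1) = (4·2.583630 − 2.596429) / 3 = 2.579364
R(2,2) = (16·2.579364 − 2.579448) / 15 = 2.579358
(Column j=1 coincides with Simpson's rule on the same nodes.)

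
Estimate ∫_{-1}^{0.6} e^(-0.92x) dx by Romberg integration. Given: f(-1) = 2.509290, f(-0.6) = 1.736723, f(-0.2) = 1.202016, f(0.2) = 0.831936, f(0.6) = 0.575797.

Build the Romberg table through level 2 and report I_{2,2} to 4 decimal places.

2.1016

I_{0,0} (trapezoid, 1 panel, h=1.6000): 2.468070
I_{1,0} (trapezoid, 2 panels, h=0.8000): 2.195648
I_{2,0} (trapezoid, 4 panels, h=0.4000): 2.125287
I_{1,1} = 2.195648 + (2.195648 − 2.468070)/3 = 2.104841
I_{2,1} = 2.125287 + (2.125287 − 2.195648)/3 = 2.101833
I_{2,2} = 2.101833 + (2.101833 − 2.104841)/15 = 2.101632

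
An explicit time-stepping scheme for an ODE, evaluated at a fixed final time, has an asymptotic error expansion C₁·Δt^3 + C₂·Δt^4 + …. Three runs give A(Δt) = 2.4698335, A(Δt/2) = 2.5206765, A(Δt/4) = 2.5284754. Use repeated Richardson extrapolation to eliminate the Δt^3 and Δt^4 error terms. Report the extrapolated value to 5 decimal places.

First eliminate the Δt^3 term (factor 2^3 = 8):
  B₁ = (8·2.5206765 − 2.4698335)/7 = 2.5279398
  B₂ = (8·2.5284754 − 2.5206765)/7 = 2.5295895
Then eliminate the Δt^4 term (factor 2^4 = 16):
  (16·2.5295895 − 2.5279398)/15 = 2.5296995

2.52970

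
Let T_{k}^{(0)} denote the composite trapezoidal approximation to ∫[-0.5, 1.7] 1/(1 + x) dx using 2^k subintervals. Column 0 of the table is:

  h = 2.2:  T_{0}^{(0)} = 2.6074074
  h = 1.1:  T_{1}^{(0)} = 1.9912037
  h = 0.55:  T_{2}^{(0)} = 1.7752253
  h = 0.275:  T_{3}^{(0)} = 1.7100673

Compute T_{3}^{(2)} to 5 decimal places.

T_{2}^{(1)} = (4·1.7752253 − 1.9912037) / 3 = 1.7032325
T_{3}^{(1)} = (4·1.7100673 − 1.7752253) / 3 = 1.6883480
T_{3}^{(2)} = 1.6883480 + (1.6883480 − 1.7032325)/15 = 1.6873557

1.68736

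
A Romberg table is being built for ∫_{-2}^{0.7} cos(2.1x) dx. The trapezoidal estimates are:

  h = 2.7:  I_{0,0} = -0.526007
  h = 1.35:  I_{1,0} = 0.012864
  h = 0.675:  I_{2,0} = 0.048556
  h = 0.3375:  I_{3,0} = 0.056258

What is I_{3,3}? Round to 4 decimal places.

Richardson extrapolation on the trapezoidal column (denominator 4−1=3):
I_{1,1} = (4·0.012864 − (-0.526007)) / 3 = 0.192488
I_{2,1} = 0.048556 + (0.048556 − 0.012864)/3 = 0.060453
I_{3,1} = 0.056258 + (0.056258 − 0.048556)/3 = 0.058825
I_{2,2} = 0.060453 + (0.060453 − 0.192488)/15 = 0.051651
I_{3,2} = (16·0.058825 − 0.060453) / 15 = 0.058716
I_{3,3} = 0.058716 + (0.058716 − 0.051651)/63 = 0.058828

0.0588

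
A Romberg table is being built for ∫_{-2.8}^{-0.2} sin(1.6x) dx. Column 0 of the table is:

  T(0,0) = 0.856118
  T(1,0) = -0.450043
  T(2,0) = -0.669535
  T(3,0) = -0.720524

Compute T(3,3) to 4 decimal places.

-0.7372

T(1,1) = (4·(-0.450043) − 0.856118) / 3 = -0.885430
T(2,1) = -0.669535 + (-0.669535 − (-0.450043))/3 = -0.742699
T(3,1) = -0.720524 + (-0.720524 − (-0.669535))/3 = -0.737520
T(2,2) = -0.742699 + (-0.742699 − (-0.885430))/15 = -0.733184
T(3,2) = (16·(-0.737520) − (-0.742699)) / 15 = -0.737175
T(3,3) = (64·(-0.737175) − (-0.733184)) / 63 = -0.737238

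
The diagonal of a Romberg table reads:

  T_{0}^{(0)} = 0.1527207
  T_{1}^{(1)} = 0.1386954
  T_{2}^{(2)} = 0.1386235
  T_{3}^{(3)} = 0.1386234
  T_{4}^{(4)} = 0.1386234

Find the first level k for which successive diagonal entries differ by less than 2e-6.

k = 3

|T_{1}^{(1)} − T_{0}^{(0)}| = 0.0140253 ≥ 2e-6
|T_{2}^{(2)} − T_{1}^{(1)}| = 0.0000719 ≥ 2e-6
|T_{3}^{(3)} − T_{2}^{(2)}| = 0.0000001 < 2e-6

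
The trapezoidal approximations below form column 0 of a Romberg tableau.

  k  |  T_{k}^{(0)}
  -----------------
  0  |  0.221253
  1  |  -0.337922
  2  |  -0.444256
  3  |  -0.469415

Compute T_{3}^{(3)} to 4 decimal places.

-0.4777

T_{1}^{(1)} = (4·(-0.337922) − 0.221253) / 3 = -0.524314
T_{2}^{(1)} = -0.444256 + (-0.444256 − (-0.337922))/3 = -0.479701
T_{3}^{(1)} = (4·(-0.469415) − (-0.444256)) / 3 = -0.477801
T_{2}^{(2)} = (16·(-0.479701) − (-0.524314)) / 15 = -0.476727
T_{3}^{(2)} = (16·(-0.477801) − (-0.479701)) / 15 = -0.477674
T_{3}^{(3)} = (64·(-0.477674) − (-0.476727)) / 63 = -0.477689
(Column j=1 coincides with Simpson's rule on the same nodes.)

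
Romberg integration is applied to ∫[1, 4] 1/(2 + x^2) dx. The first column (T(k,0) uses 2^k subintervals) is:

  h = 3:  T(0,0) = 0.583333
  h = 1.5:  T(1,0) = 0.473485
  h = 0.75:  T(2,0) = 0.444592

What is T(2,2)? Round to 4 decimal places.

Richardson extrapolation on the trapezoidal column (denominator 4−1=3):
T(1,1) = (4·0.473485 − 0.583333) / 3 = 0.436869
T(2,1) = 0.444592 + (0.444592 − 0.473485)/3 = 0.434961
T(2,2) = (16·0.434961 − 0.436869) / 15 = 0.434834

0.4348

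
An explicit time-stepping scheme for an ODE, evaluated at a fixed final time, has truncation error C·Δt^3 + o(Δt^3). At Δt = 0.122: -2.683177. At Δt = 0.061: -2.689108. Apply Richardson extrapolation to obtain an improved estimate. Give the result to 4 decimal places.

-2.6900

The leading error scales as Δt^3; refining by a factor of 2 reduces it by 2^3 = 8.
Extrapolated value = (8·A(Δt/2) − A(Δt)) / (8 − 1)
= (8·(-2.689108) − (-2.683177)) / 7
= -18.829687 / 7 = -2.689955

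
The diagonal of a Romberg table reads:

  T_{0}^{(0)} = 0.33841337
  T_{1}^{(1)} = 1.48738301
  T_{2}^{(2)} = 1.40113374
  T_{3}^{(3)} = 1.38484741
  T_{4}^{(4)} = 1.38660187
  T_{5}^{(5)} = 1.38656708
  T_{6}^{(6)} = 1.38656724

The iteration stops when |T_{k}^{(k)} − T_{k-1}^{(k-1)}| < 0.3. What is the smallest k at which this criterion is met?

|T_{1}^{(1)} − T_{0}^{(0)}| = 1.14896964 ≥ 0.3
|T_{2}^{(2)} − T_{1}^{(1)}| = 0.08624927 < 0.3

k = 2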